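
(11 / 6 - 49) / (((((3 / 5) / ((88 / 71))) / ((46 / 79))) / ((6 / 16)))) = -357995 / 16827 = -21.28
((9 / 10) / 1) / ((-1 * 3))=-3 / 10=-0.30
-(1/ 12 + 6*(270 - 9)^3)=-1280129833/ 12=-106677486.08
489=489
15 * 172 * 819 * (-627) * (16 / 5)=-4239563328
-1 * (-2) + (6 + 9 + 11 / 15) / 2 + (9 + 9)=418 / 15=27.87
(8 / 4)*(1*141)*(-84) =-23688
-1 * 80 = -80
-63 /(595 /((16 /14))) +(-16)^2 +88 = 204608 /595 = 343.88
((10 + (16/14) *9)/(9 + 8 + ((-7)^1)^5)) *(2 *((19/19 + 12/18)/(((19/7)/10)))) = -1420/95703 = -0.01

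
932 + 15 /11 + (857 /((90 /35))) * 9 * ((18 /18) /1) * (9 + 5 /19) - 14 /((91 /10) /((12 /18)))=234073735 /8151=28717.18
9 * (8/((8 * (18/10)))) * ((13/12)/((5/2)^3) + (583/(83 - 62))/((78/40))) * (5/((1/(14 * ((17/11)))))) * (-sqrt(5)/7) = -49796332 * sqrt(5)/45045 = -2471.93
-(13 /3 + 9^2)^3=-16777216 /27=-621378.37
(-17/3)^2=289/9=32.11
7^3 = 343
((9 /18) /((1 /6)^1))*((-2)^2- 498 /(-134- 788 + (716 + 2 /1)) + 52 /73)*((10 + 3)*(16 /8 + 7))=6232005 /2482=2510.88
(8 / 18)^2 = 0.20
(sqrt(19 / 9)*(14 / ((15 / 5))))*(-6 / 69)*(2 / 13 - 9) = 140*sqrt(19) / 117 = 5.22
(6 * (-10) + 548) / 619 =488 / 619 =0.79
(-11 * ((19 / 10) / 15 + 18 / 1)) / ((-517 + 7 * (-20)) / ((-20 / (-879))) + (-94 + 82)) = 59818 / 8666145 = 0.01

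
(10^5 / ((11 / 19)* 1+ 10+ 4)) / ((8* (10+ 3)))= 237500 / 3601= 65.95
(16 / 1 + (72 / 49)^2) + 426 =1066426 / 2401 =444.16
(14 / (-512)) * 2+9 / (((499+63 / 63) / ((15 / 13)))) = -1411 / 41600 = -0.03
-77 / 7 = -11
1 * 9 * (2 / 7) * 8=144 / 7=20.57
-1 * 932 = -932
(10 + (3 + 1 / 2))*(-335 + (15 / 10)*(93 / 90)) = -180063 / 40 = -4501.58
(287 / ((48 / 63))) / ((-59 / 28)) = -42189 / 236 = -178.77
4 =4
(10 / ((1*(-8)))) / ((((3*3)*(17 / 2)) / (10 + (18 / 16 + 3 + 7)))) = -845 / 2448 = -0.35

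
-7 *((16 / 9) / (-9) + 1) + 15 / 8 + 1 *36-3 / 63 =146105 / 4536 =32.21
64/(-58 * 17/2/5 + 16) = -320/413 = -0.77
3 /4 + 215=863 /4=215.75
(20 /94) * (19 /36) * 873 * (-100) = -460750 /47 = -9803.19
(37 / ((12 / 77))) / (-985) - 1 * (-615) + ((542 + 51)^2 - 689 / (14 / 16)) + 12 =29082144457 / 82740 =351488.33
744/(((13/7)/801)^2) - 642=23390097558/169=138402944.13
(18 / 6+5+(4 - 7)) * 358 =1790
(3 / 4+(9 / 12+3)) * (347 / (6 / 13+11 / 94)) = 1908153 / 707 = 2698.94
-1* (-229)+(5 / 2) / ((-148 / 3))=67769 / 296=228.95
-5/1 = -5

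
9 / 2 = 4.50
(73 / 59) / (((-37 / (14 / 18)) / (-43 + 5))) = 19418 / 19647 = 0.99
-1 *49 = -49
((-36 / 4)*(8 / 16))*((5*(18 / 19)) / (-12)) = 135 / 76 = 1.78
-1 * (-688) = 688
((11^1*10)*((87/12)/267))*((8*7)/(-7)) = -6380/267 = -23.90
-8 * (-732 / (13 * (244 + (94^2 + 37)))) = 0.05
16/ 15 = 1.07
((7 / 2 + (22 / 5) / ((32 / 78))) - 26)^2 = 221841 / 1600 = 138.65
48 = 48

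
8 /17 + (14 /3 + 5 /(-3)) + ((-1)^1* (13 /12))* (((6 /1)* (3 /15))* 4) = -147 /85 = -1.73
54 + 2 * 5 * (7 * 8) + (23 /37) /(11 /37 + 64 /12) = 383819 /625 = 614.11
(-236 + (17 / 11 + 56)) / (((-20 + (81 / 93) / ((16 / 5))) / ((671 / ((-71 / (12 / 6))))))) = -118785056 / 694735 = -170.98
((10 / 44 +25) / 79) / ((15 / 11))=37 / 158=0.23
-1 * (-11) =11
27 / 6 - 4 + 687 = 1375 / 2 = 687.50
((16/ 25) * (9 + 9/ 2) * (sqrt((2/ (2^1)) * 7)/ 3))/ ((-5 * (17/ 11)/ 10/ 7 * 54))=-616 * sqrt(7)/ 1275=-1.28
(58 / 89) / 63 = 58 / 5607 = 0.01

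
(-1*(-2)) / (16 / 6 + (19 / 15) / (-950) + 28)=1500 / 22999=0.07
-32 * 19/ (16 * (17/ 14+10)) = -532/ 157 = -3.39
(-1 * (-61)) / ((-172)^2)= 61 / 29584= 0.00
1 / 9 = 0.11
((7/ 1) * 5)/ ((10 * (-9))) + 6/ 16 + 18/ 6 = 215/ 72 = 2.99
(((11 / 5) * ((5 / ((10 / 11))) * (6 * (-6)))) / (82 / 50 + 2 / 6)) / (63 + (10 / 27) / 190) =-1675971 / 478336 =-3.50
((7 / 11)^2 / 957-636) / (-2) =73646843 / 231594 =318.00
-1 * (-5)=5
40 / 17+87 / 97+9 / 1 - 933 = -1518317 / 1649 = -920.75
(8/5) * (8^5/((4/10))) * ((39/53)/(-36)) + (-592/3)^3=-10999992320/1431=-7686926.85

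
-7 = -7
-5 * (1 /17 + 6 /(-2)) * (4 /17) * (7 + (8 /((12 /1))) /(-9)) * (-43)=-473000 /459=-1030.50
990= 990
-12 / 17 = -0.71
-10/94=-5/47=-0.11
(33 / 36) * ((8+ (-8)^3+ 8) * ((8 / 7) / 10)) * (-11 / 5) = 60016 / 525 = 114.32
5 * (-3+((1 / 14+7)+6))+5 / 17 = 12055 / 238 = 50.65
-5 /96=-0.05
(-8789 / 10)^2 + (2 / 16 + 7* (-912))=153216267 / 200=766081.34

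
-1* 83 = -83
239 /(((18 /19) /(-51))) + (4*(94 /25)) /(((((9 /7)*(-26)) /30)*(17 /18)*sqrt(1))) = -85397437 /6630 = -12880.46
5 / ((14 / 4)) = 10 / 7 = 1.43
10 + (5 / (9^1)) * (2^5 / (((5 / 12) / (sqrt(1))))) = 158 / 3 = 52.67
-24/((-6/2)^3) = 8/9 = 0.89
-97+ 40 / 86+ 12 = -3635 / 43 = -84.53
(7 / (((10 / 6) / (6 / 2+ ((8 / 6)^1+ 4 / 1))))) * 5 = 175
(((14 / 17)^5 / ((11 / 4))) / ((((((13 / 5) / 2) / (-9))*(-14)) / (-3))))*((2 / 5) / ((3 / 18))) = -99574272 / 203039551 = -0.49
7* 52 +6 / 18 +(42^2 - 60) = 6205 / 3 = 2068.33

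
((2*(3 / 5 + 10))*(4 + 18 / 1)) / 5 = 93.28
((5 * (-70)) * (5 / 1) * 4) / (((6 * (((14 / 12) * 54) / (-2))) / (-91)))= -91000 / 27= -3370.37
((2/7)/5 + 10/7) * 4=208/35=5.94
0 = 0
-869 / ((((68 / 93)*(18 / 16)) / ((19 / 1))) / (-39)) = 13307866 / 17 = 782815.65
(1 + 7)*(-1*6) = -48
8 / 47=0.17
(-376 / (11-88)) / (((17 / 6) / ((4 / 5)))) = 9024 / 6545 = 1.38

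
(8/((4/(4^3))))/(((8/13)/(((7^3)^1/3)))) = 71344/3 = 23781.33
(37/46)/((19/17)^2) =0.64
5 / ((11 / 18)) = 90 / 11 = 8.18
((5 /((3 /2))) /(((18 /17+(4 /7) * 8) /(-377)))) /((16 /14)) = -195.30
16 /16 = 1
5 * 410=2050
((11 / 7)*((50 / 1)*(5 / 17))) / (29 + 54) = 2750 / 9877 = 0.28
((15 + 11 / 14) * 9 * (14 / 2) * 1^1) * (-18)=-17901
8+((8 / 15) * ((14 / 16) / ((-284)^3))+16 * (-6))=-30236321287 / 343594560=-88.00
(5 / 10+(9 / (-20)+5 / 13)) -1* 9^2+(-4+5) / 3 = -62581 / 780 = -80.23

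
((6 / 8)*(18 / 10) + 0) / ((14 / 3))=81 / 280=0.29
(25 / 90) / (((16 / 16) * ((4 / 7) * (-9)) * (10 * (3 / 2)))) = -7 / 1944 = -0.00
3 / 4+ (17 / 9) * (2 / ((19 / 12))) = 715 / 228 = 3.14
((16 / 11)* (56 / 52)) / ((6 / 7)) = 1.83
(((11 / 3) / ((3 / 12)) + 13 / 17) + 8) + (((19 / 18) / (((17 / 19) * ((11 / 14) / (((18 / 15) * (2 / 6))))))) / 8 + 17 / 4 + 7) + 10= 753251 / 16830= 44.76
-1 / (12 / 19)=-19 / 12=-1.58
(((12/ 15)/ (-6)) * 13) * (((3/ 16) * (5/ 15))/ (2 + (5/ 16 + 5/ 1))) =-2/ 135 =-0.01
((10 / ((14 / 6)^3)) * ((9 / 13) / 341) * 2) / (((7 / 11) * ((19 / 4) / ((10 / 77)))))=194400 / 1415603189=0.00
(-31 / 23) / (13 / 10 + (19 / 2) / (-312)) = -96720 / 91103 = -1.06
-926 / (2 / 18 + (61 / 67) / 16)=-8934048 / 1621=-5511.44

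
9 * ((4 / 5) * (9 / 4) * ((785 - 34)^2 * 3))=137052243 / 5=27410448.60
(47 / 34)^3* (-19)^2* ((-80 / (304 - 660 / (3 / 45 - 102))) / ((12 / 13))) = -266.19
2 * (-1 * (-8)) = 16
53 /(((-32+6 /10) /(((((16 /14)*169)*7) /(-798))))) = 2.86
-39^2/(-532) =1521/532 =2.86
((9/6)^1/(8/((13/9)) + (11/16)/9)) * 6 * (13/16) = 13689/10511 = 1.30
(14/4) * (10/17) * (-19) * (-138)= 91770/17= 5398.24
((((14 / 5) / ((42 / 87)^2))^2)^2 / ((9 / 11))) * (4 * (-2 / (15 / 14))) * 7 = -5502710542571 / 4134375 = -1330965.51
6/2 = 3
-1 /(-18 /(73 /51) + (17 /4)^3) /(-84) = 1168 /6297837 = 0.00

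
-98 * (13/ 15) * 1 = -1274/ 15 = -84.93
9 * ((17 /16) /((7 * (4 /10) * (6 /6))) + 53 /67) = 10.53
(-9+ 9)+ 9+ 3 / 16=147 / 16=9.19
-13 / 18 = -0.72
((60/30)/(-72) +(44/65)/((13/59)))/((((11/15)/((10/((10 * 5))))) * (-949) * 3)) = -92611/317554380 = -0.00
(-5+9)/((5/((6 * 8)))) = 192/5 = 38.40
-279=-279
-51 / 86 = -0.59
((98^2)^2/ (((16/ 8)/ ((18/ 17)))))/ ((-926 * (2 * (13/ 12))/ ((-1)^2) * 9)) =-276710448/ 102323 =-2704.28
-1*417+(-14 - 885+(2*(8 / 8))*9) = -1298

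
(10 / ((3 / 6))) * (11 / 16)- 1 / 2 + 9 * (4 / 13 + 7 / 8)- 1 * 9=1549 / 104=14.89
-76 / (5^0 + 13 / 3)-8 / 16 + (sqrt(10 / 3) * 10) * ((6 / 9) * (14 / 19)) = -59 / 4 + 280 * sqrt(30) / 171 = -5.78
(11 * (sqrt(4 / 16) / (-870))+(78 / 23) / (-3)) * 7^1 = -318451 / 40020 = -7.96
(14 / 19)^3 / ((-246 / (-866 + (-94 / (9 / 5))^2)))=-206834488 / 68336217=-3.03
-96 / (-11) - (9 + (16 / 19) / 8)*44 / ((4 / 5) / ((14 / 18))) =-716239 / 1881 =-380.78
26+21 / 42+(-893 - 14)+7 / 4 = -3515 / 4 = -878.75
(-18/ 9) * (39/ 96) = -13/ 16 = -0.81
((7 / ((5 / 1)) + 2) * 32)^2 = 295936 / 25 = 11837.44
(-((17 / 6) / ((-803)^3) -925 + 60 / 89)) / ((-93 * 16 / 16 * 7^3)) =-255571833272443 / 8819926407905382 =-0.03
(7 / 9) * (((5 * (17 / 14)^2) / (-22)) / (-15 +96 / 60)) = 7225 / 371448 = 0.02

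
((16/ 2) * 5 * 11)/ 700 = 22/ 35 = 0.63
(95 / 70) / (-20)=-19 / 280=-0.07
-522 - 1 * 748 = -1270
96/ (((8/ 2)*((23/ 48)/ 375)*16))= 27000/ 23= 1173.91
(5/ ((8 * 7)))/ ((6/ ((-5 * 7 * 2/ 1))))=-25/ 24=-1.04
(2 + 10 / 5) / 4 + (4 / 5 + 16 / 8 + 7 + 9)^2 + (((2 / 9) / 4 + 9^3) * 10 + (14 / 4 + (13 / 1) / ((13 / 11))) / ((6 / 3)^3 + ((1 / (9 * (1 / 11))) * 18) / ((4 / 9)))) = 7645.25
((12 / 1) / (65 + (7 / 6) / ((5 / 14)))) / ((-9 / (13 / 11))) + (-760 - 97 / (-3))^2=13419616439 / 25344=529498.75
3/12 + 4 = 17/4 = 4.25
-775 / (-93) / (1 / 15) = 125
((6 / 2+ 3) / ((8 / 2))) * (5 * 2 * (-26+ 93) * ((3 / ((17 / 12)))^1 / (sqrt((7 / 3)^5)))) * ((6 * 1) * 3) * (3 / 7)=17583480 * sqrt(21) / 40817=1974.12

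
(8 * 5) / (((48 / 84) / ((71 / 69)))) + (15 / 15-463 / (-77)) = 419950 / 5313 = 79.04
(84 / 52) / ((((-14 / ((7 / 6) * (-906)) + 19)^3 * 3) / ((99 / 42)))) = 3442951 / 18644853942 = 0.00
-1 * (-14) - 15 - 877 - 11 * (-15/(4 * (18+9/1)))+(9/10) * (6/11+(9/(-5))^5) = -5525359693/6187500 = -892.99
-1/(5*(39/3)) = -1/65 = -0.02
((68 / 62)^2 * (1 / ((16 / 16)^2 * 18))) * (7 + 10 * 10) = 61846 / 8649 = 7.15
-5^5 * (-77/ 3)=240625/ 3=80208.33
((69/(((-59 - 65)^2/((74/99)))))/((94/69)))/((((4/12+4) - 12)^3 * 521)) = -999/95257564336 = -0.00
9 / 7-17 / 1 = -110 / 7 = -15.71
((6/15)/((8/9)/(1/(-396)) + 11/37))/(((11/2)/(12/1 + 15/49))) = -89244/35070035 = -0.00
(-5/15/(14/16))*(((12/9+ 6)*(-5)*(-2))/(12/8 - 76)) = 3520/9387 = 0.37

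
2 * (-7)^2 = 98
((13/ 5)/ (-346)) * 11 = -143/ 1730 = -0.08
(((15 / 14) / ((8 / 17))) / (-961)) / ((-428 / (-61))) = -15555 / 46066496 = -0.00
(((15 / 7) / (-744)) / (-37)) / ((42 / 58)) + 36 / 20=1.80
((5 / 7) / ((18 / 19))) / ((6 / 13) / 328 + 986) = 20254 / 26487153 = 0.00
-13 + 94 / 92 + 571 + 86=29671 / 46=645.02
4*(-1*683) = -2732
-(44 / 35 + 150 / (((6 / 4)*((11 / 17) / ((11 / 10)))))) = -5994 / 35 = -171.26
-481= -481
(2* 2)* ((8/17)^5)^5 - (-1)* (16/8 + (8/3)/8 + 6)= 8.33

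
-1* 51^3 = -132651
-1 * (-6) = 6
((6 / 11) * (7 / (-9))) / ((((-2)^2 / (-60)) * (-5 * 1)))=-14 / 11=-1.27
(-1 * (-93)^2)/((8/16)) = -17298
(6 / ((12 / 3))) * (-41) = -123 / 2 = -61.50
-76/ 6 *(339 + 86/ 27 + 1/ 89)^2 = -25694612030552/ 17323227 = -1483246.28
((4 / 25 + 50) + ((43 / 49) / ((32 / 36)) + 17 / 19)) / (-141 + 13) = -9690217 / 23833600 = -0.41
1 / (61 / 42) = 42 / 61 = 0.69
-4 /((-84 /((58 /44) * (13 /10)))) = 0.08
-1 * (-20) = 20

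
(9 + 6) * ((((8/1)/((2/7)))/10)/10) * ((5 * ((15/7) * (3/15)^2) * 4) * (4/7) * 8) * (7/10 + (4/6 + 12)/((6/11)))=787.38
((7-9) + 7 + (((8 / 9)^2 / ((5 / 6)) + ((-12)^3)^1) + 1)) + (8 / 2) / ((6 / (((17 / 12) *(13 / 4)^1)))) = -1855421 / 1080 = -1717.98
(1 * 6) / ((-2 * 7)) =-3 / 7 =-0.43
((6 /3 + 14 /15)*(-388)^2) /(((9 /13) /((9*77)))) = 6630559936 /15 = 442037329.07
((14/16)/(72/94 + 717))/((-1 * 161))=-47/6207240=-0.00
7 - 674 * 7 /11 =-4641 /11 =-421.91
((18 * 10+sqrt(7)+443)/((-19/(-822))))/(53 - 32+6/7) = 1918 * sqrt(7)/969+1194914/969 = 1238.38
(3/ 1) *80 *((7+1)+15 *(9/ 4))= 10020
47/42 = 1.12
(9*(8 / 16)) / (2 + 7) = 1 / 2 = 0.50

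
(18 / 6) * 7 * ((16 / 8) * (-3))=-126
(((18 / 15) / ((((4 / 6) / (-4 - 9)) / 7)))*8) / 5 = -6552 / 25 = -262.08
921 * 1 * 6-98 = 5428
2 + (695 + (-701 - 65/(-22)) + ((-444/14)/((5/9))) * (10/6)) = -14813/154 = -96.19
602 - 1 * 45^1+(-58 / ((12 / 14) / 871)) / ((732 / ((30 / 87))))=581101 / 1098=529.24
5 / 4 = 1.25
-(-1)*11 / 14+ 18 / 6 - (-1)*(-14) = -143 / 14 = -10.21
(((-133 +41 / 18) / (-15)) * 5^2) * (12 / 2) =11765 / 9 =1307.22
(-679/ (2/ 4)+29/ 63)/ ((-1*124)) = 85525/ 7812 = 10.95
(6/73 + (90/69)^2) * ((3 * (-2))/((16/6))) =-4.01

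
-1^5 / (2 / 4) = -2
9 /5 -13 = -56 /5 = -11.20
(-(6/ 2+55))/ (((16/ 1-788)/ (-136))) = -1972/ 193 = -10.22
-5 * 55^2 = -15125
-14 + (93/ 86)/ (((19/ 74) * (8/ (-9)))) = -122473/ 6536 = -18.74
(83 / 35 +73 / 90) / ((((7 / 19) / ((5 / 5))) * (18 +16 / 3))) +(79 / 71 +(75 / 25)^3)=41618629 / 1461180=28.48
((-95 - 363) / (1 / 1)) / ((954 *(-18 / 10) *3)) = 0.09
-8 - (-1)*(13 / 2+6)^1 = 9 / 2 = 4.50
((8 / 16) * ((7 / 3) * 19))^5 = 41615795893 / 7776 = 5351825.60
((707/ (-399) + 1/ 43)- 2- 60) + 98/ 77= -1684414/ 26961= -62.48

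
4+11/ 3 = 7.67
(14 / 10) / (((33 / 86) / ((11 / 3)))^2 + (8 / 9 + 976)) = 0.00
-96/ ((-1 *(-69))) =-32/ 23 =-1.39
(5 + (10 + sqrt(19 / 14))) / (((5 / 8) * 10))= 2 * sqrt(266) / 175 + 12 / 5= 2.59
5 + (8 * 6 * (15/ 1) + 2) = 727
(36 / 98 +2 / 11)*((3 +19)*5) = 2960 / 49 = 60.41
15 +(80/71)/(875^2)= 15.00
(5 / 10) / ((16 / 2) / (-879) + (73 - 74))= -879 / 1774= -0.50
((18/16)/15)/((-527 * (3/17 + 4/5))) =-3/20584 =-0.00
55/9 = 6.11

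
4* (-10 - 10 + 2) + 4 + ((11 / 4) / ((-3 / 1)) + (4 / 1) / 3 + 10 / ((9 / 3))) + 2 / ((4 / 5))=-247 / 4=-61.75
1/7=0.14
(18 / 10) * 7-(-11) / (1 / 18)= 1053 / 5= 210.60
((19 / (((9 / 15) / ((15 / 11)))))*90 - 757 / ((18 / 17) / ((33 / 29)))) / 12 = 5881351 / 22968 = 256.07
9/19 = 0.47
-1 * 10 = -10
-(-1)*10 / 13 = 10 / 13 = 0.77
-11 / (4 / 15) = -165 / 4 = -41.25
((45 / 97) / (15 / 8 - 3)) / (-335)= 8 / 6499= 0.00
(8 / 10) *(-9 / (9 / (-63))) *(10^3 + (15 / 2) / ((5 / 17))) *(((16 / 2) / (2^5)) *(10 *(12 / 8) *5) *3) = 5814585 / 2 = 2907292.50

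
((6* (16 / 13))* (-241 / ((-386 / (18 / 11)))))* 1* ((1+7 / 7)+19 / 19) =624672 / 27599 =22.63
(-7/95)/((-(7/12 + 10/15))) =28/475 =0.06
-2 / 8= -1 / 4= -0.25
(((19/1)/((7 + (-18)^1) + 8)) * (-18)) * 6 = 684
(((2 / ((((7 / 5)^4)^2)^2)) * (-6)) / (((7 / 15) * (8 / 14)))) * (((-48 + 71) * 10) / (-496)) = 789642333984375 / 8241766781261048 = 0.10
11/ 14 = 0.79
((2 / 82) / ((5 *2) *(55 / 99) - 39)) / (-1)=0.00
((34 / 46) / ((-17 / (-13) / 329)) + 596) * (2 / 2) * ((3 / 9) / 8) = 5995 / 184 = 32.58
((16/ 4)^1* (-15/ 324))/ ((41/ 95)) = -475/ 1107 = -0.43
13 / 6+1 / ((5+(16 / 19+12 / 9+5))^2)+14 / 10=25816261 / 7224540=3.57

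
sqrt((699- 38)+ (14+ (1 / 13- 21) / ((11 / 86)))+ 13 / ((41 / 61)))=2*sqrt(4561197069) / 5863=23.04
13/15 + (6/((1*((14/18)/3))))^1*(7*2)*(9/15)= 2929/15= 195.27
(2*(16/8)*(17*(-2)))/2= -68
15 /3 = 5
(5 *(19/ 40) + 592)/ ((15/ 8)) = 317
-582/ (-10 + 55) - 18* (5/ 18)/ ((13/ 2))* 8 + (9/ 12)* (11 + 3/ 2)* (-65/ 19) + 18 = -982849/ 29640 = -33.16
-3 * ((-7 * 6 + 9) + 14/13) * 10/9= 4150/39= 106.41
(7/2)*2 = 7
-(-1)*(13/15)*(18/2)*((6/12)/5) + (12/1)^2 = 7239/50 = 144.78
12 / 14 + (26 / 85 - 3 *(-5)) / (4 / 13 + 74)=1.06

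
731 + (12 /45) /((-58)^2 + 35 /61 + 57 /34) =731.00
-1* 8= -8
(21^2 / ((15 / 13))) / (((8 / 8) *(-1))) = -1911 / 5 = -382.20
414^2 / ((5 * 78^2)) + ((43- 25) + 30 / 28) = 292269 / 11830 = 24.71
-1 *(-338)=338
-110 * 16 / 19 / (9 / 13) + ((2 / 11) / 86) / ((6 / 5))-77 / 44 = -43854571 / 323532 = -135.55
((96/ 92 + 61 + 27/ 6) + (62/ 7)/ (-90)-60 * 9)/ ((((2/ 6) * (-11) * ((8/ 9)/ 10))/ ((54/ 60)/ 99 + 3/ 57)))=241410987/ 2691920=89.68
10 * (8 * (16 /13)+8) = 2320 /13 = 178.46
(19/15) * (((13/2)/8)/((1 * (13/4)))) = 19/60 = 0.32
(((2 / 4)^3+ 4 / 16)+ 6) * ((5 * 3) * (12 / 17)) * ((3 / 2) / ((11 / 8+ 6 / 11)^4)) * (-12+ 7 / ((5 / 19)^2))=2704431172608 / 4078653605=663.07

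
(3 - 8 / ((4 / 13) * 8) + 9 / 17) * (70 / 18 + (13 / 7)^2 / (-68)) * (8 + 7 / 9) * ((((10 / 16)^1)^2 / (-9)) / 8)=-4319089975 / 84569038848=-0.05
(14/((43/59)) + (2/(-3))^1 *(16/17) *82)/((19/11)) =-18.67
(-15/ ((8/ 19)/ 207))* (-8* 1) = 58995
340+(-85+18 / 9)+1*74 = 331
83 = 83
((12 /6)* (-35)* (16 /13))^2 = 1254400 /169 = 7422.49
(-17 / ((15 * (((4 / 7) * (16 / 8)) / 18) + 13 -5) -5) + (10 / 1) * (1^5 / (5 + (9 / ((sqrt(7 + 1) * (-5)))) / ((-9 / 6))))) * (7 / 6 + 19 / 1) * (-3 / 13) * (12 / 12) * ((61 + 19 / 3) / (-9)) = -2878497677 / 36154053 -611050 * sqrt(2) / 145197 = -85.57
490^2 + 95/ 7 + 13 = 1680886/ 7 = 240126.57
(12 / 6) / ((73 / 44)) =88 / 73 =1.21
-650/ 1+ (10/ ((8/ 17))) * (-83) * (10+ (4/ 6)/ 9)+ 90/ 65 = -6464284/ 351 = -18416.76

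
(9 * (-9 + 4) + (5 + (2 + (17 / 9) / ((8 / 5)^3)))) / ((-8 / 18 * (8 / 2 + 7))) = 172979 / 22528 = 7.68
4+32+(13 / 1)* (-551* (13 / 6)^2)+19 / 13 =-15719579 / 468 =-33588.84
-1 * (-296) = 296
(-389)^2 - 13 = 151308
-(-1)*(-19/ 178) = -19/ 178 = -0.11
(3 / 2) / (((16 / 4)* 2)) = 3 / 16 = 0.19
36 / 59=0.61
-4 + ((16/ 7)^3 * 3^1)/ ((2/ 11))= 66212/ 343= 193.04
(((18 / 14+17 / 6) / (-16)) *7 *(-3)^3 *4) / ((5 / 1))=1557 / 40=38.92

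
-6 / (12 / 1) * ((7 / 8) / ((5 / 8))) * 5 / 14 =-1 / 4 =-0.25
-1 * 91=-91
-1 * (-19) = 19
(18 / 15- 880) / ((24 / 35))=-15379 / 12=-1281.58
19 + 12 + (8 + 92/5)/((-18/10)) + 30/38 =976/57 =17.12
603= 603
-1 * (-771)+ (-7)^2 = 820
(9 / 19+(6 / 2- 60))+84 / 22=-11016 / 209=-52.71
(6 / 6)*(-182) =-182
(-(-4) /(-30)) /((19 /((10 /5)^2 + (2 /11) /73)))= -6428 /228855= -0.03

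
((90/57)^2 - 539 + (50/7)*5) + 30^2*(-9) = -21734203/2527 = -8600.79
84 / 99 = 28 / 33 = 0.85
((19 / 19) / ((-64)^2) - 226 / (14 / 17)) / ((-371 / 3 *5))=23605227 / 53186560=0.44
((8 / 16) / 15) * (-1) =-1 / 30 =-0.03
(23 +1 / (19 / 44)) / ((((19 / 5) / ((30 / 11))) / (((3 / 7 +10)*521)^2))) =104365630771350 / 194579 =536366364.16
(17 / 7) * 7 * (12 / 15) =68 / 5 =13.60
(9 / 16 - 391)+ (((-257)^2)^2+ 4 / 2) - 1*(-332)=69799525513 / 16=4362470344.56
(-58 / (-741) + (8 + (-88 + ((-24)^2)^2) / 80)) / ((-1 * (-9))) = 461.58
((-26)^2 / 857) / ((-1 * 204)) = -169 / 43707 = -0.00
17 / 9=1.89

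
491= 491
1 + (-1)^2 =2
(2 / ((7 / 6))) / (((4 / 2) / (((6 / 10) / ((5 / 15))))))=54 / 35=1.54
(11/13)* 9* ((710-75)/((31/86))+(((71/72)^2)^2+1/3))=16155114082613/1203351552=13425.10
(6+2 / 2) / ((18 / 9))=7 / 2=3.50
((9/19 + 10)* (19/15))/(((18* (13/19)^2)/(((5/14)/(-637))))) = -71839/81385668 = -0.00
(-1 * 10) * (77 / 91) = -110 / 13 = -8.46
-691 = -691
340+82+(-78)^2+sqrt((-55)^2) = 6561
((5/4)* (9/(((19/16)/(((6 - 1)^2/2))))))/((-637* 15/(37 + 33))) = -0.87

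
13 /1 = 13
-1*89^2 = -7921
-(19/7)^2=-361/49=-7.37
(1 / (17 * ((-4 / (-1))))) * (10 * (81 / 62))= 405 / 2108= 0.19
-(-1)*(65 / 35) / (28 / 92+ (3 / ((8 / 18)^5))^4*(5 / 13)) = 4273801697165312 / 792740576958195949362517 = 0.00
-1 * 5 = -5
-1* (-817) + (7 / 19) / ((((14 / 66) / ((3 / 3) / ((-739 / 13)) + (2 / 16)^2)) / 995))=731122153 / 898624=813.60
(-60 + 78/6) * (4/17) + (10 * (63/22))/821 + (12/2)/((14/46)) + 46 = 58775109/1074689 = 54.69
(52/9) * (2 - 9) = -364/9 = -40.44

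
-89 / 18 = -4.94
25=25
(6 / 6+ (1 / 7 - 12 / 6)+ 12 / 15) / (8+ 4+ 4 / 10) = -0.00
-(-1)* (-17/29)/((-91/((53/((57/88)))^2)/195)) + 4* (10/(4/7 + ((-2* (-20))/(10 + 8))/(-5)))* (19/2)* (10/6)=5890986095/439698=13397.80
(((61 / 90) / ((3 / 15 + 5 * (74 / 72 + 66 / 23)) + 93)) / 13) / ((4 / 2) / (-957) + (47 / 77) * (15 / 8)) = 5185488 / 12803627213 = 0.00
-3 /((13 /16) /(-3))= 11.08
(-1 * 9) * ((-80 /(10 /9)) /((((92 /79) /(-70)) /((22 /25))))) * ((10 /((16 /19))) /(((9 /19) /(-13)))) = 11170768.30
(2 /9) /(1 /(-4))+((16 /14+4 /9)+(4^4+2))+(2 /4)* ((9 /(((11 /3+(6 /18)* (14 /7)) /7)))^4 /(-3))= -25864812305 /3598686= -7187.29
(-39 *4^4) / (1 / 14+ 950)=-139776 / 13301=-10.51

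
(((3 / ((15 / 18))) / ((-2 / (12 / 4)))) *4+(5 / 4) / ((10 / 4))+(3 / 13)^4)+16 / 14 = -39894047 / 1999270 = -19.95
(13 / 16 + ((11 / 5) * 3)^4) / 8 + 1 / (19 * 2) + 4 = 366794359 / 1520000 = 241.31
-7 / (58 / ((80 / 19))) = -280 / 551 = -0.51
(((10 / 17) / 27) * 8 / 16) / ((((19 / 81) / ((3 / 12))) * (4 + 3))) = 15 / 9044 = 0.00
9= 9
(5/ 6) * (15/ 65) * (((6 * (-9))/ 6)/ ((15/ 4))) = -6/ 13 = -0.46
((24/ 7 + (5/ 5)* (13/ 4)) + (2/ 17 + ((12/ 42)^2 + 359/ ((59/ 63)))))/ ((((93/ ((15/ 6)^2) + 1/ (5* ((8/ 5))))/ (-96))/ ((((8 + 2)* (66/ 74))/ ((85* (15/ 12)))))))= -19441875847680/ 92771302463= -209.57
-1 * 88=-88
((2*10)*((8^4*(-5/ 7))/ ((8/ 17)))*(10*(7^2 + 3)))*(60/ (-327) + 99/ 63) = -479311872000/ 5341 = -89741971.92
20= 20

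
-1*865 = -865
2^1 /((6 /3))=1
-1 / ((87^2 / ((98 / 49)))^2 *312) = -1 / 4468601358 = -0.00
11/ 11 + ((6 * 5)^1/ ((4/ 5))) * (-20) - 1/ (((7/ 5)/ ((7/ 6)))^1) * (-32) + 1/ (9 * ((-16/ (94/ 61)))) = -3172535/ 4392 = -722.34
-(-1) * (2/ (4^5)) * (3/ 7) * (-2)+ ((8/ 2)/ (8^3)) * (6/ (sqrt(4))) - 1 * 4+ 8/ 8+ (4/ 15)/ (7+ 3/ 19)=-1343911/ 456960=-2.94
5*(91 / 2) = 455 / 2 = 227.50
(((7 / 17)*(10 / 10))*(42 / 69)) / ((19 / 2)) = 196 / 7429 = 0.03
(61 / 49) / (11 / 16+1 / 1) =976 / 1323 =0.74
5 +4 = 9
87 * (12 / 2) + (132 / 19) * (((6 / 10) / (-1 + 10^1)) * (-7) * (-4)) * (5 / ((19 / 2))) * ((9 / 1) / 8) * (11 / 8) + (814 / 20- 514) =106961 / 1805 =59.26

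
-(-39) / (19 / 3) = 6.16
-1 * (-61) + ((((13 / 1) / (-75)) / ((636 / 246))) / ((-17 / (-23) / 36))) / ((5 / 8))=55.78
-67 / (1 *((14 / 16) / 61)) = -32696 / 7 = -4670.86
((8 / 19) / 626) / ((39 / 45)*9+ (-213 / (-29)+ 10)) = 290 / 10841381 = 0.00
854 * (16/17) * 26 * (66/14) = 1674816/17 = 98518.59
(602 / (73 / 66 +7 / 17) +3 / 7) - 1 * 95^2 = -8627.95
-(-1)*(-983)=-983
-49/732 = -0.07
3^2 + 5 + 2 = 16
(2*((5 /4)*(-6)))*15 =-225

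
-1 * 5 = -5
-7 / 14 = -0.50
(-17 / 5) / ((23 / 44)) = -748 / 115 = -6.50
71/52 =1.37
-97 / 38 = -2.55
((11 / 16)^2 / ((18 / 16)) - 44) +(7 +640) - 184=120793 / 288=419.42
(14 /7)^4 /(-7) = -16 /7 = -2.29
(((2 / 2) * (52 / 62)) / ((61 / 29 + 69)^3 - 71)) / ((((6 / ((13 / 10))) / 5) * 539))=4121741 / 878783525860086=0.00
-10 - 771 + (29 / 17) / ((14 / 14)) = -13248 / 17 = -779.29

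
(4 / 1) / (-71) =-4 / 71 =-0.06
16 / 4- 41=-37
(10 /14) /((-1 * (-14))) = 5 /98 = 0.05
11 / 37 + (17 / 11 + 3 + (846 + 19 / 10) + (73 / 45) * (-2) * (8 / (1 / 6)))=1702097 / 2442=697.01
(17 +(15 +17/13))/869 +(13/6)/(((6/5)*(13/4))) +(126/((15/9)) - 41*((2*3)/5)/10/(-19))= 3692264659/48294675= 76.45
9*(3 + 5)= 72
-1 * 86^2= -7396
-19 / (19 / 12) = -12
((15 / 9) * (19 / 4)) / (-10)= -19 / 24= -0.79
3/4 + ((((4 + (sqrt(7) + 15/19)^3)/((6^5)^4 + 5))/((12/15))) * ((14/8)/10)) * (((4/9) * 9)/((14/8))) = 1601 * sqrt(7)/1319873196862736141 + 75232772221176249089/100310362961567946716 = 0.75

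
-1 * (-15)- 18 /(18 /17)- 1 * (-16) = 14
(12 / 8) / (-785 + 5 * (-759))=-3 / 9160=-0.00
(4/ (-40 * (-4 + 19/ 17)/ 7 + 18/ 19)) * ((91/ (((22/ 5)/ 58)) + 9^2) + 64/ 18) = 294.89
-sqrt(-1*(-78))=-sqrt(78)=-8.83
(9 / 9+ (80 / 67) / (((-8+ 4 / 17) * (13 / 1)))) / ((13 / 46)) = 1306538 / 373659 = 3.50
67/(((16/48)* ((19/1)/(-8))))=-1608/19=-84.63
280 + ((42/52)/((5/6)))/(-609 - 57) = 1346793/4810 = 280.00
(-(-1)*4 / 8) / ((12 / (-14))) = -7 / 12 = -0.58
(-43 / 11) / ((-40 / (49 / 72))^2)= -103243 / 91238400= -0.00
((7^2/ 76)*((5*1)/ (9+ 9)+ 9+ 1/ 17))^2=19598040049/ 540841536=36.24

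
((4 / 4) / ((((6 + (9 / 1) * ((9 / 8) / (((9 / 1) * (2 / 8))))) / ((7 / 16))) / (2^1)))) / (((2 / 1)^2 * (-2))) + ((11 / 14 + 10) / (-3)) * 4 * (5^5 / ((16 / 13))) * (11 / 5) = -17994169 / 224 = -80331.11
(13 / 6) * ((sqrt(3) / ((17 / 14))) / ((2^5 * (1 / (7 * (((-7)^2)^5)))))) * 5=899683668065 * sqrt(3) / 1632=954839352.84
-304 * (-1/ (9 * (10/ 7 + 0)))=23.64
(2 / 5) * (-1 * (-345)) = 138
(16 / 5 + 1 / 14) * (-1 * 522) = -59769 / 35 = -1707.69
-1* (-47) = 47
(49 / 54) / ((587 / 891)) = 1617 / 1174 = 1.38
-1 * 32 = -32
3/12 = 1/4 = 0.25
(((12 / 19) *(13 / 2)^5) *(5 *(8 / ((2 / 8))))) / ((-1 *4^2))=-5569395 / 76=-73281.51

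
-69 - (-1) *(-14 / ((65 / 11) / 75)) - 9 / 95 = -304782 / 1235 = -246.79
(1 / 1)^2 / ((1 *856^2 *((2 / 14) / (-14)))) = -49 / 366368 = -0.00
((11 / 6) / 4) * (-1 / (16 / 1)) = -0.03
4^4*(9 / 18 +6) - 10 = 1654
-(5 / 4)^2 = -25 / 16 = -1.56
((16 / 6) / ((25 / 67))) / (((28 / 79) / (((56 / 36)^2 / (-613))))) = -296408 / 3723975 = -0.08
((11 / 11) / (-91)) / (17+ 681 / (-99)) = -33 / 30394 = -0.00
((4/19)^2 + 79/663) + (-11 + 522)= 122343400/239343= 511.16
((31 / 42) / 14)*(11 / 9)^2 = 3751 / 47628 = 0.08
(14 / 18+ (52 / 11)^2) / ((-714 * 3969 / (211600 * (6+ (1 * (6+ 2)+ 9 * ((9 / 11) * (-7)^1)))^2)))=-9274642033400 / 3810364173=-2434.06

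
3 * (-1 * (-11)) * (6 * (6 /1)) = 1188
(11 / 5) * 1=11 / 5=2.20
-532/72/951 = -133/17118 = -0.01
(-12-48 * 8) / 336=-33 / 28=-1.18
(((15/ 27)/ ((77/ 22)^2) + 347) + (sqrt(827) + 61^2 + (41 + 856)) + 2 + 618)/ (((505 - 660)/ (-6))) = 6 * sqrt(827)/ 155 + 985202/ 4557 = 217.31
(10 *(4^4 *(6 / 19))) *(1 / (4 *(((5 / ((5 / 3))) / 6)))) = 7680 / 19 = 404.21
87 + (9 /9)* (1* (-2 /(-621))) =54029 /621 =87.00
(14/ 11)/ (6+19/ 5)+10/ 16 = 465/ 616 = 0.75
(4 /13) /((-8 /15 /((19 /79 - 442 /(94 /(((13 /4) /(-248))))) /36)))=-0.00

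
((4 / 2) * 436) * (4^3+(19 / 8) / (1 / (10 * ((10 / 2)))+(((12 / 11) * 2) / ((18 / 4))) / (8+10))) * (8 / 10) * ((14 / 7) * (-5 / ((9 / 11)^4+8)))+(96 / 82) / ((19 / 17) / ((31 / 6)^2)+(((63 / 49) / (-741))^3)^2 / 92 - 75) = -8185124053221330791392237419151191279536 / 86495089427884026853228502195832329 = -94631.08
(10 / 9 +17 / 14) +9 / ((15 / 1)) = 1843 / 630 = 2.93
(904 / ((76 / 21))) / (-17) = -4746 / 323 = -14.69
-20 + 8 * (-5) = -60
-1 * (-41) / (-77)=-41 / 77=-0.53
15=15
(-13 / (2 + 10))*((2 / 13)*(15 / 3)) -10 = -65 / 6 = -10.83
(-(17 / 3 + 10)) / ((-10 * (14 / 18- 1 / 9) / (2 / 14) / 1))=47 / 140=0.34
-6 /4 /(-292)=3 /584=0.01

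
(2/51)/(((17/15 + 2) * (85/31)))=62/13583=0.00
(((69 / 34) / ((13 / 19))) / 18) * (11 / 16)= 4807 / 42432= 0.11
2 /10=1 /5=0.20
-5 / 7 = -0.71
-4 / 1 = -4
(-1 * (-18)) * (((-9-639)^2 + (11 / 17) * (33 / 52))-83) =3340099143 / 442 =7556785.39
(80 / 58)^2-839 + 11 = -694748 / 841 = -826.10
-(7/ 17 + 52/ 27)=-1073/ 459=-2.34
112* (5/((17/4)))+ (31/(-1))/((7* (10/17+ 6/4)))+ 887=8589625/8449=1016.64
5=5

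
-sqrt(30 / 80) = -sqrt(6) / 4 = -0.61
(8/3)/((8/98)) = 98/3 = 32.67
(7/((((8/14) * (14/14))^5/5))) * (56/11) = 4117715/1408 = 2924.51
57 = 57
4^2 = 16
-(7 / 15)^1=-0.47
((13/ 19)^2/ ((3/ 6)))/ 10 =169/ 1805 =0.09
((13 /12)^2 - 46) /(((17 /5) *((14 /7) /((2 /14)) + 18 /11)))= -355025 /421056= -0.84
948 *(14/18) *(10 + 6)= 35392/3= 11797.33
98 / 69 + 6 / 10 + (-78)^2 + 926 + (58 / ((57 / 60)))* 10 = 49965793 / 6555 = 7622.55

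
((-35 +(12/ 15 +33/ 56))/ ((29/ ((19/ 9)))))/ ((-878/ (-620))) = -1847693/ 1069404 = -1.73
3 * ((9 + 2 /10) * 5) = 138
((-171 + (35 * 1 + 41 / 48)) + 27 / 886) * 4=-2873093 / 5316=-540.46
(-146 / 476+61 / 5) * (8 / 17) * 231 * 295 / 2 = 55111782 / 289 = 190698.21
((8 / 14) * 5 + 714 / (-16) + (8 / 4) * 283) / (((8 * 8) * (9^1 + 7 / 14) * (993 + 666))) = 29357 / 56485632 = 0.00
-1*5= -5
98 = 98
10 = 10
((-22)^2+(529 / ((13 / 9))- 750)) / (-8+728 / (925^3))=-1031263421875 / 82311115536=-12.53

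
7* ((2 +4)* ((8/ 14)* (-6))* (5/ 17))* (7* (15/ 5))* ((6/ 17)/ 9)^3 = -4480/ 83521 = -0.05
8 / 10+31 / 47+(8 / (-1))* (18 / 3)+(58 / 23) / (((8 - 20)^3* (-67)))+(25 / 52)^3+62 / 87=-1822705715315233 / 39869638136640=-45.72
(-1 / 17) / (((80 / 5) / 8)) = -0.03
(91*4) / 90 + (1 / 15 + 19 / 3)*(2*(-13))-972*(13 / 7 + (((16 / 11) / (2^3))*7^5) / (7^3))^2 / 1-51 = -30116845669 / 266805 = -112879.61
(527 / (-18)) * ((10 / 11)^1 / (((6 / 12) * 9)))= -5270 / 891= -5.91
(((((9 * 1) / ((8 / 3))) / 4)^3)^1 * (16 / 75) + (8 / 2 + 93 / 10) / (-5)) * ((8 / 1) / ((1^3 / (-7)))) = 141.78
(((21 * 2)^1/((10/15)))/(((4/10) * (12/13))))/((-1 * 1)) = -170.62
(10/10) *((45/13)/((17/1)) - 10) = -2165/221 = -9.80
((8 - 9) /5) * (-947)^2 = -896809 /5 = -179361.80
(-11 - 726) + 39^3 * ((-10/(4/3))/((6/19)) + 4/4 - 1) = -5638253/4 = -1409563.25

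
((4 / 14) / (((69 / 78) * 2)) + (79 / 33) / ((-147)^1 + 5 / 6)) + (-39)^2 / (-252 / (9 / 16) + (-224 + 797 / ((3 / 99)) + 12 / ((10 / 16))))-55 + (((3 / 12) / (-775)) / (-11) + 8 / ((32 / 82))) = -2352892468169697 / 68606337407300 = -34.30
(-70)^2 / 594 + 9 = 5123 / 297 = 17.25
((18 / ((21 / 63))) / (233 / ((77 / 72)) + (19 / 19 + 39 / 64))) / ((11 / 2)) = 48384 / 1081595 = 0.04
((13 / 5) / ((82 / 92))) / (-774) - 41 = -3253034 / 79335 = -41.00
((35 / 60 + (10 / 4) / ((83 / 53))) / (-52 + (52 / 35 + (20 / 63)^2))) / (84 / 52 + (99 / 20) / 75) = -7778964375 / 302506880264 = -0.03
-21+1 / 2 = -41 / 2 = -20.50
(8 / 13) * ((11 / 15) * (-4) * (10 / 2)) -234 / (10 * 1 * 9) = -2267 / 195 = -11.63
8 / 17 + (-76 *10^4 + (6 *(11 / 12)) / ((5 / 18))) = -64598277 / 85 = -759979.73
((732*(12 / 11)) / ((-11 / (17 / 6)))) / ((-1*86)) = 12444 / 5203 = 2.39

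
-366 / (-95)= 3.85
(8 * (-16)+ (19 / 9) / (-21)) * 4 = -96844 / 189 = -512.40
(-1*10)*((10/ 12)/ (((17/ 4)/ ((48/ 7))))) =-13.45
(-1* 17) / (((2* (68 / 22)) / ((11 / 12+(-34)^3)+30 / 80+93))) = 10351363 / 96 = 107826.70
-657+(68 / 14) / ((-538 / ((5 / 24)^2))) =-712587881 / 1084608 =-657.00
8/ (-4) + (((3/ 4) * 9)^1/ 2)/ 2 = -5/ 16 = -0.31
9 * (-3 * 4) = -108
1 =1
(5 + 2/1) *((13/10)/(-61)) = -91/610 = -0.15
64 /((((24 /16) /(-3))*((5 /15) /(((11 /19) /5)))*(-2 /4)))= 8448 /95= 88.93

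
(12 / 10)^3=216 / 125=1.73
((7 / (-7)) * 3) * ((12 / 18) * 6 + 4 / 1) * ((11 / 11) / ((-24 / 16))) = 16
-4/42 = -2/21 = -0.10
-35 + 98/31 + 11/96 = -31.72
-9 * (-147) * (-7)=-9261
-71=-71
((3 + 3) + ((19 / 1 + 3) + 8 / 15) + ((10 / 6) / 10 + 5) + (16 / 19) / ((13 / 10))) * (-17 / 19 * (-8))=5769052 / 23465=245.86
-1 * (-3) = 3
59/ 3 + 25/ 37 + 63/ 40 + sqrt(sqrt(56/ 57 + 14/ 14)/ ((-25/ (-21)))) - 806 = -3481327/ 4440 + 19^(3/ 4) *339^(1/ 4) *sqrt(7)/ 95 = -783.00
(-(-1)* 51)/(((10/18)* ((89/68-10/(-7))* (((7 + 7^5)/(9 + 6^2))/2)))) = 280908/1564903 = 0.18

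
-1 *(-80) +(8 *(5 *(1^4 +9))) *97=38880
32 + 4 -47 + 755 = 744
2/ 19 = 0.11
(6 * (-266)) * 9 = -14364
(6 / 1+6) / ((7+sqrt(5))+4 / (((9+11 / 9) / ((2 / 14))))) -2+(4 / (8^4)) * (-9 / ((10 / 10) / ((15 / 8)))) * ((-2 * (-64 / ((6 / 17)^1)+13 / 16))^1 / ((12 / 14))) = -1072857730235 / 152160305152 -311052 * sqrt(5) / 1160891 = -7.65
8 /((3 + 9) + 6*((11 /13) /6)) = 104 /167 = 0.62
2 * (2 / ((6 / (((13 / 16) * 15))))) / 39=5 / 24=0.21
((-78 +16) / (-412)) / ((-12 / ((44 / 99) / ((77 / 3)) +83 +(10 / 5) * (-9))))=-465589 / 571032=-0.82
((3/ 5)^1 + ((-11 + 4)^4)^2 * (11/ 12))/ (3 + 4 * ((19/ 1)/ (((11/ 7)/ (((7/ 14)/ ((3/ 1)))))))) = 3487705001/ 7300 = 477767.81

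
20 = 20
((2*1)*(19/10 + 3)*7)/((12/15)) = 343/4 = 85.75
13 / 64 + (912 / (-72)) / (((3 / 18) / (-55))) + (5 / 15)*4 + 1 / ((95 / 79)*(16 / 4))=76275017 / 18240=4181.74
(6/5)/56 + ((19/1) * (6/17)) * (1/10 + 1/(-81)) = 39149/64260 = 0.61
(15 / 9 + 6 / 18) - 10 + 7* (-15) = -113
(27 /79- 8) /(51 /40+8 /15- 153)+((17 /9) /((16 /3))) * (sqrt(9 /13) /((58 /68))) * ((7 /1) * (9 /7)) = 72600 /1433297+2601 * sqrt(13) /3016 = 3.16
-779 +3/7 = -5450/7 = -778.57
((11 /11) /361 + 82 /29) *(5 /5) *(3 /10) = 88893 /104690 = 0.85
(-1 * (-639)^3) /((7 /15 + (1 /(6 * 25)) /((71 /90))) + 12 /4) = 277876731735 /3701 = 75081527.08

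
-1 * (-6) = 6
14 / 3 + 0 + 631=1907 / 3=635.67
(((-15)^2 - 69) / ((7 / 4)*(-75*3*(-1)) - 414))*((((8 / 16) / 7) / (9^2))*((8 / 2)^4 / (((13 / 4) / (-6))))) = 16384 / 5103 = 3.21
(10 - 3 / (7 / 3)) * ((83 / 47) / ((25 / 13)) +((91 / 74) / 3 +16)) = 275723843 / 1825950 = 151.00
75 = 75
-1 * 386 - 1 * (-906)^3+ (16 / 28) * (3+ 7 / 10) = 743677032.11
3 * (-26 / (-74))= 39 / 37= 1.05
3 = 3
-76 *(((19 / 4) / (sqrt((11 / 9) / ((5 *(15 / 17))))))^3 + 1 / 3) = -55883.63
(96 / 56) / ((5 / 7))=12 / 5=2.40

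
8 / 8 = 1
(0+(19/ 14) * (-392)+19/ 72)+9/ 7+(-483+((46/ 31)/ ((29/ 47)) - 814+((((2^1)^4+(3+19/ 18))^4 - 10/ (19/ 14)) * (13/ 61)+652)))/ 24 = 16158187046454083/ 18375638133888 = 879.33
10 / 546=5 / 273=0.02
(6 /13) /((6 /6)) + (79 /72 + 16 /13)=2611 /936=2.79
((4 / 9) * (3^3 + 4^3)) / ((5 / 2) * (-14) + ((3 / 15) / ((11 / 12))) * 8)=-20020 / 16461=-1.22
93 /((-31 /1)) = -3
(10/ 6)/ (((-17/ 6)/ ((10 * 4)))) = -400/ 17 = -23.53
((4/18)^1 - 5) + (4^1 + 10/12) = 1/18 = 0.06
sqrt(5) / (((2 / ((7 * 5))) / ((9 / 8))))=44.02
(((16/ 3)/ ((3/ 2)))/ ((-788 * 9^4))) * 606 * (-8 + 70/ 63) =100192/ 34897959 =0.00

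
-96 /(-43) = 2.23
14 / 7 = 2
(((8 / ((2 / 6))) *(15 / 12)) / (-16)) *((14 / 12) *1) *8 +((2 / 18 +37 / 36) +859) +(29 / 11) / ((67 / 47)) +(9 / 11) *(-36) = 21624475 / 26532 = 815.03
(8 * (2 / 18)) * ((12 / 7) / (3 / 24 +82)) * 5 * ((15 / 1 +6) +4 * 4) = 3.43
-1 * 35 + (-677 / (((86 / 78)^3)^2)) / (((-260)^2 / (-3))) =-88456795297961 / 2528545219600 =-34.98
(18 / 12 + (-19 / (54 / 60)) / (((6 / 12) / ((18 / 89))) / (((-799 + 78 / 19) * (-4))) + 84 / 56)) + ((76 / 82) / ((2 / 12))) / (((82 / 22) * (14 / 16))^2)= -110585172271 / 9181793462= -12.04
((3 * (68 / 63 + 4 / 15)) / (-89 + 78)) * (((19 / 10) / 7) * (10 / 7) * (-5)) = 8056 / 11319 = 0.71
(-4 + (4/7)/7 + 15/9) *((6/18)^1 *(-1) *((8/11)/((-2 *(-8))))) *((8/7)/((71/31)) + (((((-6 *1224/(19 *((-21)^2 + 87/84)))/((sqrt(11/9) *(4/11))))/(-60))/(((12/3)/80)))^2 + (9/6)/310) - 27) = -146485373550513399971/165328350328589845320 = -0.89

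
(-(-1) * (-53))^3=-148877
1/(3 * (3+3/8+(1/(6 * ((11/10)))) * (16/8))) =88/971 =0.09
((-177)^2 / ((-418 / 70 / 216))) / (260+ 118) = -626580 / 209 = -2997.99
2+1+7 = 10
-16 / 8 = -2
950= 950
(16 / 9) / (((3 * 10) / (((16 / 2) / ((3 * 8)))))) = 8 / 405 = 0.02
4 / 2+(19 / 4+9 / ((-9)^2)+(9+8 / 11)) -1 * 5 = 4589 / 396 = 11.59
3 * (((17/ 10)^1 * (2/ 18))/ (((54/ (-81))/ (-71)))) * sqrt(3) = 1207 * sqrt(3)/ 20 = 104.53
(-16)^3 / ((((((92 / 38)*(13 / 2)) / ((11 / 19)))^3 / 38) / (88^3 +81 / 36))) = -141179308509184 / 26730899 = -5281502.45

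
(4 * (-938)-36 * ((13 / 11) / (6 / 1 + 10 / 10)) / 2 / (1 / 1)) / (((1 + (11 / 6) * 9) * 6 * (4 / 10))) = -144569 / 1617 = -89.41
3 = 3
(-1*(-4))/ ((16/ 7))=7/ 4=1.75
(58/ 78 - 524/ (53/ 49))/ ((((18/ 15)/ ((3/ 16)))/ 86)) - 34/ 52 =-214984429/ 33072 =-6500.50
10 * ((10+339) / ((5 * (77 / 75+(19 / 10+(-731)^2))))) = 104700 / 80154589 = 0.00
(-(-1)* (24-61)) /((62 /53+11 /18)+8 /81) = -317682 /16139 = -19.68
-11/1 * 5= -55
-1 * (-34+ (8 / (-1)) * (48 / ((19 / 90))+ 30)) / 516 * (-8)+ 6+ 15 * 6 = 155764 / 2451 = 63.55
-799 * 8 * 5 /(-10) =3196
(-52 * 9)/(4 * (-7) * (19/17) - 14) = 3978/385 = 10.33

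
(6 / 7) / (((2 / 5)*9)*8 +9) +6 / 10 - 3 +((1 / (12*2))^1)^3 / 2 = -16103179 / 6773760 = -2.38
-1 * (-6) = 6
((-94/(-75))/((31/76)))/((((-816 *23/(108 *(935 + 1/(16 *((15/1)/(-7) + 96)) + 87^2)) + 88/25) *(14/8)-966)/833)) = -542836459582/203573172213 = -2.67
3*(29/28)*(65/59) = 5655/1652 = 3.42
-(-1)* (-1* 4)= -4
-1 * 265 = -265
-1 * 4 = -4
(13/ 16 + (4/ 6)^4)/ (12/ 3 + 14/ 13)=1547/ 7776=0.20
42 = 42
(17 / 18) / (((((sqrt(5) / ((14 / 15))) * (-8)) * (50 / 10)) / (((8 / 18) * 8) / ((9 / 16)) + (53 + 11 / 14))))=-1158737 * sqrt(5) / 4374000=-0.59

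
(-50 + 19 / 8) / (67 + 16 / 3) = -1143 / 1736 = -0.66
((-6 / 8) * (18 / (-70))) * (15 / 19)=81 / 532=0.15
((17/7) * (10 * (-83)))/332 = -85/14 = -6.07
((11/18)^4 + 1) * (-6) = -119617/17496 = -6.84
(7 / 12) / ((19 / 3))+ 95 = 7227 / 76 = 95.09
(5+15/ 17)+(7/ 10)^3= 105831/ 17000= 6.23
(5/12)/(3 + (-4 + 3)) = 0.21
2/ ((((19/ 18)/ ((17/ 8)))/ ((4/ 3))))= 102/ 19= 5.37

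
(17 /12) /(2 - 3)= -17 /12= -1.42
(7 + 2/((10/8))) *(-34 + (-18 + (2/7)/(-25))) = -391386/875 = -447.30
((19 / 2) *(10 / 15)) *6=38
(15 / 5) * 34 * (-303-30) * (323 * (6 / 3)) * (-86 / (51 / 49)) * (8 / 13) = 14504116032 / 13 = 1115701233.23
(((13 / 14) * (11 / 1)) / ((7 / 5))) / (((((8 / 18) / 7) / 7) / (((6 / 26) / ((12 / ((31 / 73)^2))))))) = 475695 / 170528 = 2.79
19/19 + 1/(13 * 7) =1.01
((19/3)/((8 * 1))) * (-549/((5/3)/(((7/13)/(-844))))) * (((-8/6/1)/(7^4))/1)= -0.00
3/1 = 3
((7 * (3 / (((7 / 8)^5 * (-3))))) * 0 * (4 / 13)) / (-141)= 0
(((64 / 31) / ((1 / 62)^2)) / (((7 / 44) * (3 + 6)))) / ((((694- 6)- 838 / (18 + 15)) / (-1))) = -1920512 / 229593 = -8.36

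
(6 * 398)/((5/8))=19104/5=3820.80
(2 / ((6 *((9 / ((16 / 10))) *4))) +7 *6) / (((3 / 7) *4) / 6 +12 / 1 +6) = 4963 / 2160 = 2.30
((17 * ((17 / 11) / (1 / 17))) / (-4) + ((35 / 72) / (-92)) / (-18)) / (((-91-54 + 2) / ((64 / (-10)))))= -146446319 / 29304990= -5.00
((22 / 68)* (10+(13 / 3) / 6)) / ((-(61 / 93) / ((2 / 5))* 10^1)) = -65813 / 311100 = -0.21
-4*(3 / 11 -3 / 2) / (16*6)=9 / 176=0.05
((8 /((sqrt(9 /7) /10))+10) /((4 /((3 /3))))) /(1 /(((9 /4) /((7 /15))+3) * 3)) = 3285 /56+1095 * sqrt(7) /7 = 472.53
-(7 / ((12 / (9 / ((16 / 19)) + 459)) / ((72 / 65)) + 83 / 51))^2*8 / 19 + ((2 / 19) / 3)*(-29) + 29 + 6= 24094887333809 / 912373423473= 26.41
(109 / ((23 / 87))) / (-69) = -3161 / 529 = -5.98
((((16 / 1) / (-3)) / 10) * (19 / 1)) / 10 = -1.01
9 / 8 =1.12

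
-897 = -897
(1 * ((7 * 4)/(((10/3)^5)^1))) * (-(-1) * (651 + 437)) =231336/3125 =74.03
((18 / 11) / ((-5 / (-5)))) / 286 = 9 / 1573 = 0.01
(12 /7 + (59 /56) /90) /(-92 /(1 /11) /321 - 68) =-930793 /38371200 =-0.02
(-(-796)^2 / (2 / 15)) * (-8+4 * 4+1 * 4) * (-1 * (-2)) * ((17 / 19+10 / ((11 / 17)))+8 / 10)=-408781164096 / 209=-1955890737.30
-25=-25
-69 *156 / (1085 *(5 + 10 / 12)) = -64584 / 37975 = -1.70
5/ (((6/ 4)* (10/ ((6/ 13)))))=2/ 13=0.15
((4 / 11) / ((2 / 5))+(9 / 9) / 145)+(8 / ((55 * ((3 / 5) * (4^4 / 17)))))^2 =148152241 / 161694720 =0.92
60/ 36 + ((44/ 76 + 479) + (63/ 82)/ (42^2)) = 62981633/ 130872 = 481.25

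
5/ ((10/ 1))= 1/ 2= 0.50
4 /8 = 1 /2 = 0.50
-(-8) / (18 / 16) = 64 / 9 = 7.11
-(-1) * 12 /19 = 12 /19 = 0.63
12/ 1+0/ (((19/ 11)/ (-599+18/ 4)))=12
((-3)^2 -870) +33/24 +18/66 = -75623/88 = -859.35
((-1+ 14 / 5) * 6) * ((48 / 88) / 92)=81 / 1265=0.06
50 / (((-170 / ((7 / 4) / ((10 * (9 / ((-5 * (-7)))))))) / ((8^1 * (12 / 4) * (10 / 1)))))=-48.04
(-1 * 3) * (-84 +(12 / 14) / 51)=29982 / 119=251.95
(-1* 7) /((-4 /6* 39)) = 0.27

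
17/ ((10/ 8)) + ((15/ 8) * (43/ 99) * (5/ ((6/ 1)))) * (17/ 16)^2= 29127647/ 2027520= 14.37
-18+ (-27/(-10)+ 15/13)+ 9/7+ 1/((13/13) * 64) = -374041/29120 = -12.84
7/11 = 0.64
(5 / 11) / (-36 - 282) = -5 / 3498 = -0.00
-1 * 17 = -17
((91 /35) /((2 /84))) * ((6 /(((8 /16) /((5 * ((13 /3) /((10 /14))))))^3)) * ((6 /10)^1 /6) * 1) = 1097199376 /75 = 14629325.01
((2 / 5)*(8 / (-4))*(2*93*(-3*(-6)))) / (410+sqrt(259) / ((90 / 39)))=-988329600 / 151246229+1044576*sqrt(259) / 151246229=-6.42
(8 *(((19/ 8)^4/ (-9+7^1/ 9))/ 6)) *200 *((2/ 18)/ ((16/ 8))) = -3258025/ 56832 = -57.33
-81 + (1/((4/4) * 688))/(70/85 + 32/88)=-12371429/152736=-81.00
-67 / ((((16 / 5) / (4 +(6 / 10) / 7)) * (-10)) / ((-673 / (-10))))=6448013 / 11200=575.72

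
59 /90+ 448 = 40379 /90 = 448.66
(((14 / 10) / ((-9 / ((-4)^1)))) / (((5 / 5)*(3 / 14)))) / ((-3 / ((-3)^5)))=235.20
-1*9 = -9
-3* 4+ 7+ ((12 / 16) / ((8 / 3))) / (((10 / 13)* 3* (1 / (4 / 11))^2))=-12061 / 2420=-4.98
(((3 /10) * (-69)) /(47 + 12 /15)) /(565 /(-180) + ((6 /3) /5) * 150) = -162 /21271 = -0.01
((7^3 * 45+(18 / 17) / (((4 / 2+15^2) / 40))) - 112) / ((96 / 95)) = 15163.57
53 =53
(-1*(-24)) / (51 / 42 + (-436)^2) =336 / 2661361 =0.00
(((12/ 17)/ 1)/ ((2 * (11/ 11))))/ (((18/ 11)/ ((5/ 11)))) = 5/ 51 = 0.10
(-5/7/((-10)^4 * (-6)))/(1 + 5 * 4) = 1/1764000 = 0.00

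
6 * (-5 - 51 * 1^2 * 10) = -3090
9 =9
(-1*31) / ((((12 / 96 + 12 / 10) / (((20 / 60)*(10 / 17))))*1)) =-12400 / 2703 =-4.59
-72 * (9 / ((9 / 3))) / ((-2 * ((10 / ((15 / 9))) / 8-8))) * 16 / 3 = -2304 / 29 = -79.45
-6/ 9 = -2/ 3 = -0.67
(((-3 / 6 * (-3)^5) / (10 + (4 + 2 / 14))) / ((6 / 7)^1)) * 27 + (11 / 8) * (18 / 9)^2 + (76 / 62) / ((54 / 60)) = 3406291 / 12276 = 277.48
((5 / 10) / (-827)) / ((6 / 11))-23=-228263 / 9924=-23.00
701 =701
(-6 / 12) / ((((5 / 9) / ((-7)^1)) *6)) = 21 / 20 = 1.05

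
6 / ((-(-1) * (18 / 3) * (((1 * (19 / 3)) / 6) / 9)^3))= 4251528 / 6859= 619.85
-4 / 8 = -1 / 2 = -0.50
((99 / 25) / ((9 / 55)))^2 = 14641 / 25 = 585.64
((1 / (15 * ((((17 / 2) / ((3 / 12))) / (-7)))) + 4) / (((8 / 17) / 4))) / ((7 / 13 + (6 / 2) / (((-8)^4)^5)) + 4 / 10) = 7617640611313589682176 / 210984635343052997193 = 36.11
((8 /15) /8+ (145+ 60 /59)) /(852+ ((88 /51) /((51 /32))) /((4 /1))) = 28022307 /163485755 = 0.17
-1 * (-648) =648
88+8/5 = 448/5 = 89.60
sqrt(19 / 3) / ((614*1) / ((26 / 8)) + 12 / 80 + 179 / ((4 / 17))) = 130*sqrt(57) / 370431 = 0.00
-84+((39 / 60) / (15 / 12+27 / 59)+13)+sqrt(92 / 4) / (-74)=-10946 / 155 - sqrt(23) / 74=-70.68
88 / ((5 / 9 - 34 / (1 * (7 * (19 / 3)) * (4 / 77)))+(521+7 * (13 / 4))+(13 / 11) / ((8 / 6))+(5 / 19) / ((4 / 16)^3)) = 331056 / 2058833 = 0.16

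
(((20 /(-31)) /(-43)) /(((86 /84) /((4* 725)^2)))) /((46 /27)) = 95369400000 /1318337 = 72340.68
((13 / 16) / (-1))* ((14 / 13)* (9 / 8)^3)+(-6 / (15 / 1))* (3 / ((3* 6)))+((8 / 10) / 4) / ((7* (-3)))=-568583 / 430080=-1.32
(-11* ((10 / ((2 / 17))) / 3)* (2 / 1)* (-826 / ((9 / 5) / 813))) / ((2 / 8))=8371840400 / 9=930204488.89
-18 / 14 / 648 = -1 / 504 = -0.00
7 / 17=0.41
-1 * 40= -40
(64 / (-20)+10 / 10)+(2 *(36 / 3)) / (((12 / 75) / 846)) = 634489 / 5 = 126897.80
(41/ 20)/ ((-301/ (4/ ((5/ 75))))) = -123/ 301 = -0.41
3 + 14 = 17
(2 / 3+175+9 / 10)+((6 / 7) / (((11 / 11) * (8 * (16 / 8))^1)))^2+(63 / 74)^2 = 11417358079 / 64397760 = 177.29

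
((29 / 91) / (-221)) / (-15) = 29 / 301665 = 0.00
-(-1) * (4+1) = 5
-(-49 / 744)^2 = -2401 / 553536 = -0.00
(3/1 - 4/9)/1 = 2.56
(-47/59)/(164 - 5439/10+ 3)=470/222371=0.00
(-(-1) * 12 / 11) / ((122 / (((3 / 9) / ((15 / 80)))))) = 32 / 2013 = 0.02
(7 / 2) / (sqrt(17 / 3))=7 *sqrt(51) / 34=1.47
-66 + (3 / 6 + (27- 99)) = -275 / 2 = -137.50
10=10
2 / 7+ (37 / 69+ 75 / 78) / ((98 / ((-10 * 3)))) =-5063 / 29302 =-0.17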